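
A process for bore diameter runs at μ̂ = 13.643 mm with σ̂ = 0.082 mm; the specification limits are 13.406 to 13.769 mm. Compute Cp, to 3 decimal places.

Cp = (USL − LSL) / (6σ̂) = (13.769 − 13.406) / (6 × 0.082) = 0.3630 / 0.4920 = 0.7378

0.738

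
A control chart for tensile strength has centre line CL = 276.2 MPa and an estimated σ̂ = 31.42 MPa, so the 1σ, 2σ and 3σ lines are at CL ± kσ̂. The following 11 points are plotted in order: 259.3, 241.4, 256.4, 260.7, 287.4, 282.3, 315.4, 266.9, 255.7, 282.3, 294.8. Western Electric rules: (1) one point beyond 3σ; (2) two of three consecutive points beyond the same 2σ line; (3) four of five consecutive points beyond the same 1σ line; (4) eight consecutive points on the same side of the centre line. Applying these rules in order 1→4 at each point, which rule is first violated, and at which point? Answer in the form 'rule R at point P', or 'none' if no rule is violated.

Zone of each point (C = within 1σ̂, B = 1σ̂–2σ̂, A = 2σ̂–3σ̂, * = beyond 3σ̂; sign = side of CL): 1:-C, 2:-B, 3:-C, 4:-C, 5:+C, 6:+C, 7:+B, 8:-C, 9:-C, 10:+C, 11:+C
No rule fires across all 11 points.

none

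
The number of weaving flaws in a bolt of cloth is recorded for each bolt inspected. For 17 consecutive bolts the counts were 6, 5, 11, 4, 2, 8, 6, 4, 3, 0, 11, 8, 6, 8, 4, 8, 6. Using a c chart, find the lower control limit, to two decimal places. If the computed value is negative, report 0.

0.00

c̄ = (6 + 5 + 11 + 4 + 2 + 8 + 6 + 4 + 3 + 0 + 11 + 8 + 6 + 8 + 4 + 8 + 6) / 17 = 100 / 17 = 5.8824
LCL = c̄ − 3√c̄ = 5.8824 − 3 × 2.4254 = -1.3937 → 0 (cannot be negative)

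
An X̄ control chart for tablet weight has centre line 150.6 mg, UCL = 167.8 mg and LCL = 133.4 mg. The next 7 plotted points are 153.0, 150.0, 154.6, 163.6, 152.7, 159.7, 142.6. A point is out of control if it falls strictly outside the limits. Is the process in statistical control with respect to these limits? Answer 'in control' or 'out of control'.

in control

All 7 points lie within [133.4, 167.8].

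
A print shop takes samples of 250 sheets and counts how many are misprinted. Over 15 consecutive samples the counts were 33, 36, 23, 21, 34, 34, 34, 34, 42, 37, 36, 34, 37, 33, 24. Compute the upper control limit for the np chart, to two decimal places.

48.81

p̄ = Σdᵢ / (k·n) = 492 / (15 × 250) = 0.13120
UCL = np̄ + 3·√(np̄(1−p̄)) = 32.8000 + 3 × √(32.8000×0.86880) = 32.8000 + 3 × 5.3382 = 48.8147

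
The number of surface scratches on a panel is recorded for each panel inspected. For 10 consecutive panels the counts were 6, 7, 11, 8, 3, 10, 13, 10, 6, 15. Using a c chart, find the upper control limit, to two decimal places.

17.85

c̄ = (6 + 7 + 11 + 8 + 3 + 10 + 13 + 10 + 6 + 15) / 10 = 89 / 10 = 8.9000
UCL = c̄ + 3√c̄ = 8.9000 + 3 × √8.9000 = 8.9000 + 3 × 2.9833 = 17.8499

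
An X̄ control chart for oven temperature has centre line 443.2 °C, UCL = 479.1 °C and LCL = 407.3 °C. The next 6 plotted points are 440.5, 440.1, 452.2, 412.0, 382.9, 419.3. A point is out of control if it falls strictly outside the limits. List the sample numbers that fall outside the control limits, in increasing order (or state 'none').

5

Compare each point to [407.3, 479.1]: sample 5 = 382.9 < LCL.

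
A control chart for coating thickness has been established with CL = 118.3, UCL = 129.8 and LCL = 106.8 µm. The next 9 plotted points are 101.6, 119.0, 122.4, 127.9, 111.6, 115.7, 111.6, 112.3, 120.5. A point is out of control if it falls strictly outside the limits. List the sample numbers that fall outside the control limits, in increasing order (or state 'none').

Compare each point to [106.8, 129.8]: sample 1 = 101.6 < LCL.

1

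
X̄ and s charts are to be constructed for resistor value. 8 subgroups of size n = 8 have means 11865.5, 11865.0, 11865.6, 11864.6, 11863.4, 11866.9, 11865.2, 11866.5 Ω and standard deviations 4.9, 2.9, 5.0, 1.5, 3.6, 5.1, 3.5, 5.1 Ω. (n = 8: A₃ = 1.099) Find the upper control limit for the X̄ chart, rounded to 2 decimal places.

X̄̄ = (11865.5 + 11865.0 + 11865.6 + 11864.6 + 11863.4 + 11866.9 + 11865.2 + 11866.5) / 8 = 11865.3375
s̄ = (4.9 + 2.9 + 5.0 + 1.5 + 3.6 + 5.1 + 3.5 + 5.1) / 8 = 3.9500
UCL = X̄̄ + A₃·s̄ = 11865.3375 + 1.099 × 3.9500 = 11869.6786

11869.68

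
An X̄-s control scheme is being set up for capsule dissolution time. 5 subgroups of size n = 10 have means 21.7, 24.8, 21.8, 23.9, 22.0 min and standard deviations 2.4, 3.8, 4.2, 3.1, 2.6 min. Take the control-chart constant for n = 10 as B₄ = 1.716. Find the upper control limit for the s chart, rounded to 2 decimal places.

5.53

s̄ = (2.4 + 3.8 + 4.2 + 3.1 + 2.6) / 5 = 3.2200
UCL_s = B₄·s̄ = 1.716 × 3.2200 = 5.5255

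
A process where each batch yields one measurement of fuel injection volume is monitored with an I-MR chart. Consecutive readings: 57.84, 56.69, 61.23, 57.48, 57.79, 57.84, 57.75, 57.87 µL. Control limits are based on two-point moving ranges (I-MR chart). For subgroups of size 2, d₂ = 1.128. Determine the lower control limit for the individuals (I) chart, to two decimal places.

X̄ = (57.84 + 56.69 + 61.23 + 57.48 + 57.79 + 57.84 + 57.75 + 57.87) / 8 = 58.0613
Moving ranges: 1.15, 4.54, 3.75, 0.31, 0.05, 0.09, 0.12; M̄R̄ = 10.0100 / 7 = 1.4300
LCL = X̄ − 3·M̄R̄/d₂ = 58.0613 − 3 × 1.4300 / 1.128 = 54.2581

54.26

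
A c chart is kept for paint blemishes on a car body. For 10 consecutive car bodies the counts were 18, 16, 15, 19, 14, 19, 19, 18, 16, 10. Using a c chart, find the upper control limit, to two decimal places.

28.55

c̄ = (18 + 16 + 15 + 19 + 14 + 19 + 19 + 18 + 16 + 10) / 10 = 164 / 10 = 16.4000
UCL = c̄ + 3√c̄ = 16.4000 + 3 × √16.4000 = 16.4000 + 3 × 4.0497 = 28.5491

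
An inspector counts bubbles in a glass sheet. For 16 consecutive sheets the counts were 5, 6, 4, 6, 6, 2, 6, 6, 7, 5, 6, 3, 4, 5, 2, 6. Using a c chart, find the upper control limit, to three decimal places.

c̄ = (5 + 6 + 4 + 6 + 6 + 2 + 6 + 6 + 7 + 5 + 6 + 3 + 4 + 5 + 2 + 6) / 16 = 79 / 16 = 4.9375
UCL = c̄ + 3√c̄ = 4.9375 + 3 × √4.9375 = 4.9375 + 3 × 2.2220 = 11.6036

11.604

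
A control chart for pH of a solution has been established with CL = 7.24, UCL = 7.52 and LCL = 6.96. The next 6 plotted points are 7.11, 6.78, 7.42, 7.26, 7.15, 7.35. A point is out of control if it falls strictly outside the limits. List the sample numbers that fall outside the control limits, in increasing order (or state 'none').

Compare each point to [6.96, 7.52]: sample 2 = 6.78 < LCL.

2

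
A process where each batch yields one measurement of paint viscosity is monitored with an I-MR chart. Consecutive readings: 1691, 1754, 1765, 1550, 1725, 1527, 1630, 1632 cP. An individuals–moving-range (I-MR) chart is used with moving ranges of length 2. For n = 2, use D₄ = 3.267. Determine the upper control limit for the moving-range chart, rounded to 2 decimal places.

357.97

Moving ranges: 63, 11, 215, 175, 198, 103, 2; M̄R̄ = 767.0000 / 7 = 109.5714
UCL_MR = D₄·M̄R̄ = 3.267 × 109.5714 = 357.9699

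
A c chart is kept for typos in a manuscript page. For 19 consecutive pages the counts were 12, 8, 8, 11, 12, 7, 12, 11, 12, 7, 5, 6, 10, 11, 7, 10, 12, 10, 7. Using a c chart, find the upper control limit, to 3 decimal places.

c̄ = (12 + 8 + 8 + 11 + 12 + 7 + 12 + 11 + 12 + 7 + 5 + 6 + 10 + 11 + 7 + 10 + 12 + 10 + 7) / 19 = 178 / 19 = 9.3684
UCL = c̄ + 3√c̄ = 9.3684 + 3 × √9.3684 = 9.3684 + 3 × 3.0608 = 18.5508

18.551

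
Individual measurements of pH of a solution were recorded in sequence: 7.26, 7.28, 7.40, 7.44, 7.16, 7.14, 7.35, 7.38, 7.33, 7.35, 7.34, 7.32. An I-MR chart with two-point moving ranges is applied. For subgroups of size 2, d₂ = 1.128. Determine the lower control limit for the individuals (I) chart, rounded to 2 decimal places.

X̄ = (7.26 + 7.28 + 7.40 + 7.44 + 7.16 + 7.14 + 7.35 + 7.38 + 7.33 + 7.35 + 7.34 + 7.32) / 12 = 7.3125
Moving ranges: 0.02, 0.12, 0.04, 0.28, 0.02, 0.21, 0.03, 0.05, 0.02, 0.01, 0.02; M̄R̄ = 0.8200 / 11 = 0.0745
LCL = X̄ − 3·M̄R̄/d₂ = 7.3125 − 3 × 0.0745 / 1.128 = 7.1142

7.11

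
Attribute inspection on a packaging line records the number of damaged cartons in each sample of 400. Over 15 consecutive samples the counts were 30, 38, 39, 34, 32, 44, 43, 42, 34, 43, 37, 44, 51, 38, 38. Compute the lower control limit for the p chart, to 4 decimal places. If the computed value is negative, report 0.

p̄ = Σdᵢ / (k·n) = 587 / (15 × 400) = 0.09783
LCL = p̄ − 3·√(p̄(1−p̄)/n) = 0.09783 − 3 × 0.01485 = 0.05327

0.0533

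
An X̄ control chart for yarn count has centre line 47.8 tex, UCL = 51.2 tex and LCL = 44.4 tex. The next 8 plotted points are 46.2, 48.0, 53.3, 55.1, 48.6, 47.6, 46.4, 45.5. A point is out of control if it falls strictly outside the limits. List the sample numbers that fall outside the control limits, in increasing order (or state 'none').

Compare each point to [44.4, 51.2]: sample 3 = 53.3 > UCL; sample 4 = 55.1 > UCL.

3, 4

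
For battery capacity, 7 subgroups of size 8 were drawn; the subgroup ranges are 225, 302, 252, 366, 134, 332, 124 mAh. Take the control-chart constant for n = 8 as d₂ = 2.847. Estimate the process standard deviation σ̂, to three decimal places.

R̄ = (225 + 302 + 252 + 366 + 134 + 332 + 124) / 7 = 247.8571
σ̂ = R̄ / d₂ = 247.8571 / 2.847 = 87.0591

87.059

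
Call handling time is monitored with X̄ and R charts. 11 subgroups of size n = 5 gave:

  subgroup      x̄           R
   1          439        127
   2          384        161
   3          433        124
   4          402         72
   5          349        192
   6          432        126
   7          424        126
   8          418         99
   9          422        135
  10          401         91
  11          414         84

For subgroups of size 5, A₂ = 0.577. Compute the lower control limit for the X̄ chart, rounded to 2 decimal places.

X̄̄ = (439 + 384 + 433 + 402 + 349 + 432 + 424 + 418 + 422 + 401 + 414) / 11 = 4518.0000 / 11 = 410.7273
R̄ = (127 + 161 + 124 + 72 + 192 + 126 + 126 + 99 + 135 + 91 + 84) / 11 = 1337.0000 / 11 = 121.5455
LCL = X̄̄ − A₂·R̄ = 410.7273 − 0.577 × 121.5455 = 340.5955

340.60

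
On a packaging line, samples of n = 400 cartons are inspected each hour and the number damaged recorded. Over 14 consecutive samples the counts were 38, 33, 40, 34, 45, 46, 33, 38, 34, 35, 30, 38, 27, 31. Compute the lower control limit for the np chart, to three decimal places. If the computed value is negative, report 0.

18.717

p̄ = Σdᵢ / (k·n) = 502 / (14 × 400) = 0.08964
LCL = np̄ − 3·√(np̄(1−p̄)) = 35.8571 − 3 × 5.7134 = 18.7170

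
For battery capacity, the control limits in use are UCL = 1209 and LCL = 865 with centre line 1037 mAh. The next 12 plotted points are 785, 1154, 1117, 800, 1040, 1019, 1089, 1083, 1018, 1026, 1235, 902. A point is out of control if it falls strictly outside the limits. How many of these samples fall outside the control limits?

Compare each point to [865, 1209]: sample 1 = 785 < LCL; sample 4 = 800 < LCL; sample 11 = 1235 > UCL.

3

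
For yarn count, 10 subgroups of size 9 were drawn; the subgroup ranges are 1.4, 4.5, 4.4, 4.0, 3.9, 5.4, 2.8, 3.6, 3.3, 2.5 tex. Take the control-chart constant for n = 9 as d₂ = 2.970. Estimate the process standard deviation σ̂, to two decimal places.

1.21

R̄ = (1.4 + 4.5 + 4.4 + 4.0 + 3.9 + 5.4 + 2.8 + 3.6 + 3.3 + 2.5) / 10 = 3.5800
σ̂ = R̄ / d₂ = 3.5800 / 2.970 = 1.2054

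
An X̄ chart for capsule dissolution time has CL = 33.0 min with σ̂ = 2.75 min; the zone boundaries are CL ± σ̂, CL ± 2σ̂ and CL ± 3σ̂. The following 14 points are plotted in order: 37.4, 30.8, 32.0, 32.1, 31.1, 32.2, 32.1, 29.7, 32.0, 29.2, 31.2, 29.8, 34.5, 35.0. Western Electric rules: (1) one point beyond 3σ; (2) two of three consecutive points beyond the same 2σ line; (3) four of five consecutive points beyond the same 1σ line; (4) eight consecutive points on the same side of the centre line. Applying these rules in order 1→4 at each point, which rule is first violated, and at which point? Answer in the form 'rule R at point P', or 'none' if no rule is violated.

Zone of each point (C = within 1σ̂, B = 1σ̂–2σ̂, A = 2σ̂–3σ̂, * = beyond 3σ̂; sign = side of CL): 1:+B, 2:-C, 3:-C, 4:-C, 5:-C, 6:-C, 7:-C, 8:-B, 9:-C, 10:-B, 11:-C, 12:-B, 13:+C, 14:+C
Rule 4 (eight consecutive points on the same side of the centre line) is satisfied at point 9.

rule 4 at point 9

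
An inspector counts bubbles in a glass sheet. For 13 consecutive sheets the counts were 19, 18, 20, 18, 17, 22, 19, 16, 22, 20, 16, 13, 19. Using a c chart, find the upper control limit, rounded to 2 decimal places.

c̄ = (19 + 18 + 20 + 18 + 17 + 22 + 19 + 16 + 22 + 20 + 16 + 13 + 19) / 13 = 239 / 13 = 18.3846
UCL = c̄ + 3√c̄ = 18.3846 + 3 × √18.3846 = 18.3846 + 3 × 4.2877 = 31.2478

31.25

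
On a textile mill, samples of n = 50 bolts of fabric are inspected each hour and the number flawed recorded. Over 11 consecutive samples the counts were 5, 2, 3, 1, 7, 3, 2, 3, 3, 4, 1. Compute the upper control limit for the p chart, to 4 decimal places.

0.1640

p̄ = Σdᵢ / (k·n) = 34 / (11 × 50) = 0.06182
UCL = p̄ + 3·√(p̄(1−p̄)/n) = 0.06182 + 3 × √(0.06182×0.93818/50) = 0.06182 + 3 × 0.03406 = 0.16399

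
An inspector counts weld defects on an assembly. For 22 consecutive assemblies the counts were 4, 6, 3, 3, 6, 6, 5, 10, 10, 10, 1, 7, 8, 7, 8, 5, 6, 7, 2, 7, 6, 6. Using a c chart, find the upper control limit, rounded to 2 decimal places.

c̄ = (4 + 6 + 3 + 3 + 6 + 6 + 5 + 10 + 10 + 10 + 1 + 7 + 8 + 7 + 8 + 5 + 6 + 7 + 2 + 7 + 6 + 6) / 22 = 133 / 22 = 6.0455
UCL = c̄ + 3√c̄ = 6.0455 + 3 × √6.0455 = 6.0455 + 3 × 2.4588 = 13.4217

13.42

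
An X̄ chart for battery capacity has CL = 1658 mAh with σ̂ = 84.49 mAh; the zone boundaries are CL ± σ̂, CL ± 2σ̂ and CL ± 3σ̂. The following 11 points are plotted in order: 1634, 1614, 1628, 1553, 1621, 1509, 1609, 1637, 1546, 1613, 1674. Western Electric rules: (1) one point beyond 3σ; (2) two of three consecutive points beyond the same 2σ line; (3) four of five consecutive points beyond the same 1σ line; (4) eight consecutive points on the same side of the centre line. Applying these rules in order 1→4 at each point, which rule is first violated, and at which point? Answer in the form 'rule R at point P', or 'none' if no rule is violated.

Zone of each point (C = within 1σ̂, B = 1σ̂–2σ̂, A = 2σ̂–3σ̂, * = beyond 3σ̂; sign = side of CL): 1:-C, 2:-C, 3:-C, 4:-B, 5:-C, 6:-B, 7:-C, 8:-C, 9:-B, 10:-C, 11:+C
Rule 4 (eight consecutive points on the same side of the centre line) is satisfied at point 8.

rule 4 at point 8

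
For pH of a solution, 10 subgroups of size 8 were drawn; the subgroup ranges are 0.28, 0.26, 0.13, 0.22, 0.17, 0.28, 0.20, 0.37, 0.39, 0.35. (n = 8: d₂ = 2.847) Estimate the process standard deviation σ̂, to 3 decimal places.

R̄ = (0.28 + 0.26 + 0.13 + 0.22 + 0.17 + 0.28 + 0.20 + 0.37 + 0.39 + 0.35) / 10 = 0.2650
σ̂ = R̄ / d₂ = 0.2650 / 2.847 = 0.0931

0.093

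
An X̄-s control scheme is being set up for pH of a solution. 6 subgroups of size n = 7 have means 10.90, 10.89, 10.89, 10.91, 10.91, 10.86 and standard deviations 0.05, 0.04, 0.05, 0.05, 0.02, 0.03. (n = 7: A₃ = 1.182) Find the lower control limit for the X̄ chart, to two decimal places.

X̄̄ = (10.90 + 10.89 + 10.89 + 10.91 + 10.91 + 10.86) / 6 = 10.8933
s̄ = (0.05 + 0.04 + 0.05 + 0.05 + 0.02 + 0.03) / 6 = 0.0400
LCL = X̄̄ − A₃·s̄ = 10.8933 − 1.182 × 0.0400 = 10.8461

10.85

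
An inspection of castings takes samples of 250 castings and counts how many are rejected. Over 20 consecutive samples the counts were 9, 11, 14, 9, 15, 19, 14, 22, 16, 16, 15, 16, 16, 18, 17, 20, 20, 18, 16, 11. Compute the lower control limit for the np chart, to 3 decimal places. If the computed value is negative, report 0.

p̄ = Σdᵢ / (k·n) = 312 / (20 × 250) = 0.06240
LCL = np̄ − 3·√(np̄(1−p̄)) = 15.6000 − 3 × 3.8245 = 4.1266

4.127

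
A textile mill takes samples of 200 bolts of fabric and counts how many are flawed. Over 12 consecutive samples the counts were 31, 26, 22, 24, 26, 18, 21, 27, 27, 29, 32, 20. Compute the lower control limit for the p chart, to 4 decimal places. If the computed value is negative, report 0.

0.0558

p̄ = Σdᵢ / (k·n) = 303 / (12 × 200) = 0.12625
LCL = p̄ − 3·√(p̄(1−p̄)/n) = 0.12625 − 3 × 0.02349 = 0.05579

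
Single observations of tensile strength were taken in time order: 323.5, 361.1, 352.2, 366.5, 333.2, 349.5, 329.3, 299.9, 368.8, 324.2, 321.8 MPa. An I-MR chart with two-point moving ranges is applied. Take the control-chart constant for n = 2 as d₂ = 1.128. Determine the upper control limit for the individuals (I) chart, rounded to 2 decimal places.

X̄ = (323.5 + 361.1 + 352.2 + 366.5 + 333.2 + 349.5 + 329.3 + 299.9 + 368.8 + 324.2 + 321.8) / 11 = 339.0909
Moving ranges: 37.6, 8.9, 14.3, 33.3, 16.3, 20.2, 29.4, 68.9, 44.6, 2.4; M̄R̄ = 275.9000 / 10 = 27.5900
UCL = X̄ + 3·M̄R̄/d₂ = 339.0909 + 3 × 27.5900 / 1.128 = 412.4686

412.47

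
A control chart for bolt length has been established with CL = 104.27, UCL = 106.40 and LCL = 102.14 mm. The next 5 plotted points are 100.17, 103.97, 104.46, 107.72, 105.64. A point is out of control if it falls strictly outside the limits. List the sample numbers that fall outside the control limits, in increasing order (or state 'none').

Compare each point to [102.14, 106.40]: sample 1 = 100.17 < LCL; sample 4 = 107.72 > UCL.

1, 4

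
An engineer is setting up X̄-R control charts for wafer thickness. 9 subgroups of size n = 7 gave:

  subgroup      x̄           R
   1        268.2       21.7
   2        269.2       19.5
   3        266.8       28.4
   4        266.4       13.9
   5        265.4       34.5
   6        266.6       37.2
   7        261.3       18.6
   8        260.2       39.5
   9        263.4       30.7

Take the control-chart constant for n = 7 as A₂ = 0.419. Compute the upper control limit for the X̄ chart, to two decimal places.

276.64

X̄̄ = (268.2 + 269.2 + 266.8 + 266.4 + 265.4 + 266.6 + 261.3 + 260.2 + 263.4) / 9 = 2387.5000 / 9 = 265.2778
R̄ = (21.7 + 19.5 + 28.4 + 13.9 + 34.5 + 37.2 + 18.6 + 39.5 + 30.7) / 9 = 244.0000 / 9 = 27.1111
UCL = X̄̄ + A₂·R̄ = 265.2778 + 0.419 × 27.1111 = 276.6373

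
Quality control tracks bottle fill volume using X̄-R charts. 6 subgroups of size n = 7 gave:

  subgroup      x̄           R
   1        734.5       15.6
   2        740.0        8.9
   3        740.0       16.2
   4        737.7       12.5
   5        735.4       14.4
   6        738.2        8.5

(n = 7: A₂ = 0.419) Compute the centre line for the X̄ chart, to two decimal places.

737.63

X̄̄ = (734.5 + 740.0 + 740.0 + 737.7 + 735.4 + 738.2) / 6 = 4425.8000 / 6 = 737.6333
CL = X̄̄ = 737.6333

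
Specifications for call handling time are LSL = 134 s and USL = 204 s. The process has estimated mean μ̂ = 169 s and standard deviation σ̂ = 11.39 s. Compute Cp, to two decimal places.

Cp = (USL − LSL) / (6σ̂) = (204 − 134) / (6 × 11.39) = 70.0000 / 68.3400 = 1.0243

1.02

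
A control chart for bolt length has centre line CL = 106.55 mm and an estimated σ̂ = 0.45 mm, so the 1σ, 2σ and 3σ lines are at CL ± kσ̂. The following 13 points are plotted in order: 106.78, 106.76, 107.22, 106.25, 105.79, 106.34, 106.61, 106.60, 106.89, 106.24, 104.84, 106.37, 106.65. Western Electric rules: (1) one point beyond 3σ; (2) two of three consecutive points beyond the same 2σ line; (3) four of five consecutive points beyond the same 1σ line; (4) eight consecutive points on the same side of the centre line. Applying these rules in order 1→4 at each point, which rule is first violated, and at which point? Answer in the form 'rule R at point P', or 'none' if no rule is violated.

rule 1 at point 11

Zone of each point (C = within 1σ̂, B = 1σ̂–2σ̂, A = 2σ̂–3σ̂, * = beyond 3σ̂; sign = side of CL): 1:+C, 2:+C, 3:+B, 4:-C, 5:-B, 6:-C, 7:+C, 8:+C, 9:+C, 10:-C, 11:-*, 12:-C, 13:+C
Rule 1 (one point beyond the 3σ limits) is satisfied at point 11.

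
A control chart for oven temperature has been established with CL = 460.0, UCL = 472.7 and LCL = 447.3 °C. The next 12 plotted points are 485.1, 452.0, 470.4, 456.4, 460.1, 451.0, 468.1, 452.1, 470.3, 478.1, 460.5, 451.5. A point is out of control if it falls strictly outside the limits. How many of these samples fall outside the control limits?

Compare each point to [447.3, 472.7]: sample 1 = 485.1 > UCL; sample 10 = 478.1 > UCL.

2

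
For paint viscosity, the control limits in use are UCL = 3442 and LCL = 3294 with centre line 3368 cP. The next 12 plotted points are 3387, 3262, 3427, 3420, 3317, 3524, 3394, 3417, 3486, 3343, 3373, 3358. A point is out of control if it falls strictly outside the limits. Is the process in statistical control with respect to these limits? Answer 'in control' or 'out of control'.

Compare each point to [3294, 3442]: sample 2 = 3262 < LCL; sample 6 = 3524 > UCL; sample 9 = 3486 > UCL.

out of control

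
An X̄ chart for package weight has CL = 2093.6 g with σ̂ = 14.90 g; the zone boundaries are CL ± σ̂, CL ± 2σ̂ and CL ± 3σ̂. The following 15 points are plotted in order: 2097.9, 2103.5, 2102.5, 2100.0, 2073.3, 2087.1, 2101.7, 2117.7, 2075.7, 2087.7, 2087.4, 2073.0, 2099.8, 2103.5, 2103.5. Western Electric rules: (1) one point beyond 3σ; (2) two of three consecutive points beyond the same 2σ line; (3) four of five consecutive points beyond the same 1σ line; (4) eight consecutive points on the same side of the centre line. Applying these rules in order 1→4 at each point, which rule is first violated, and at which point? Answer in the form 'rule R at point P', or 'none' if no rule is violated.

none

Zone of each point (C = within 1σ̂, B = 1σ̂–2σ̂, A = 2σ̂–3σ̂, * = beyond 3σ̂; sign = side of CL): 1:+C, 2:+C, 3:+C, 4:+C, 5:-B, 6:-C, 7:+C, 8:+B, 9:-B, 10:-C, 11:-C, 12:-B, 13:+C, 14:+C, 15:+C
No rule fires across all 15 points.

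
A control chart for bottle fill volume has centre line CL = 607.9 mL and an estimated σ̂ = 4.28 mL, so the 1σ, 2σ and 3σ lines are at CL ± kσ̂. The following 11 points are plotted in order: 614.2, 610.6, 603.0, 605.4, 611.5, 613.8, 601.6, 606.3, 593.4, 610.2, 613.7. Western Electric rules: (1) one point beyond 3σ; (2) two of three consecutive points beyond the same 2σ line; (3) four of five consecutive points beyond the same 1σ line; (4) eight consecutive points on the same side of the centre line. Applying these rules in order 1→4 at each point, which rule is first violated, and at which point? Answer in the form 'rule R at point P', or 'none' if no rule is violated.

Zone of each point (C = within 1σ̂, B = 1σ̂–2σ̂, A = 2σ̂–3σ̂, * = beyond 3σ̂; sign = side of CL): 1:+B, 2:+C, 3:-B, 4:-C, 5:+C, 6:+B, 7:-B, 8:-C, 9:-*, 10:+C, 11:+B
Rule 1 (one point beyond the 3σ limits) is satisfied at point 9.

rule 1 at point 9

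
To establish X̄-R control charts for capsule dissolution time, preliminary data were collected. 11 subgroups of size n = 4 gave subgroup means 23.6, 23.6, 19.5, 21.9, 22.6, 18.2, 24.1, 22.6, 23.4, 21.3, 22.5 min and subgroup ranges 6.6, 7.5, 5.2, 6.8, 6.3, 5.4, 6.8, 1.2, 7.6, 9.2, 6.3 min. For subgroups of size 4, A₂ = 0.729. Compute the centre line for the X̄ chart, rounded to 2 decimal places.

X̄̄ = (23.6 + 23.6 + 19.5 + 21.9 + 22.6 + 18.2 + 24.1 + 22.6 + 23.4 + 21.3 + 22.5) / 11 = 243.3000 / 11 = 22.1182
CL = X̄̄ = 22.1182

22.12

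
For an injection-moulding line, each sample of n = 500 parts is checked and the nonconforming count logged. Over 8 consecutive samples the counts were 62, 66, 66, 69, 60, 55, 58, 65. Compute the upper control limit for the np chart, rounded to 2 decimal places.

p̄ = Σdᵢ / (k·n) = 501 / (8 × 500) = 0.12525
UCL = np̄ + 3·√(np̄(1−p̄)) = 62.6250 + 3 × √(62.6250×0.87475) = 62.6250 + 3 × 7.4014 = 84.8293

84.83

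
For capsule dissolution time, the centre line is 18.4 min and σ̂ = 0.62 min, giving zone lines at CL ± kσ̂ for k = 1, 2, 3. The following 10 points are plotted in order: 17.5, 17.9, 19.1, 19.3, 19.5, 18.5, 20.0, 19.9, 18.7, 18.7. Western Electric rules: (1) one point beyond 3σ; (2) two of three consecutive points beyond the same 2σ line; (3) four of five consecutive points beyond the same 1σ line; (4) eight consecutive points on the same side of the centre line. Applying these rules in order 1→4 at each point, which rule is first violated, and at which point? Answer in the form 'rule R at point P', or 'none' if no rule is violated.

Zone of each point (C = within 1σ̂, B = 1σ̂–2σ̂, A = 2σ̂–3σ̂, * = beyond 3σ̂; sign = side of CL): 1:-B, 2:-C, 3:+B, 4:+B, 5:+B, 6:+C, 7:+A, 8:+A, 9:+C, 10:+C
Rule 3 (four of five consecutive points beyond the same 1σ limit) is satisfied at point 7.

rule 3 at point 7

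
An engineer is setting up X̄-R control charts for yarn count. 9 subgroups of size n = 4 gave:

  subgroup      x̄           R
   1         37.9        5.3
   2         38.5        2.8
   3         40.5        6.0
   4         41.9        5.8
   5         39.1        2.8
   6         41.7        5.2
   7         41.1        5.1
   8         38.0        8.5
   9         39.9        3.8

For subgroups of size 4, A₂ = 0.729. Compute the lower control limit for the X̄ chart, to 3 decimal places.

X̄̄ = (37.9 + 38.5 + 40.5 + 41.9 + 39.1 + 41.7 + 41.1 + 38.0 + 39.9) / 9 = 358.6000 / 9 = 39.8444
R̄ = (5.3 + 2.8 + 6.0 + 5.8 + 2.8 + 5.2 + 5.1 + 8.5 + 3.8) / 9 = 45.3000 / 9 = 5.0333
LCL = X̄̄ − A₂·R̄ = 39.8444 − 0.729 × 5.0333 = 36.1751

36.175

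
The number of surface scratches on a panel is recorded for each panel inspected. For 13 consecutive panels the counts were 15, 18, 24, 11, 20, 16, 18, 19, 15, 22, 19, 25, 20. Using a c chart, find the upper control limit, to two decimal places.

c̄ = (15 + 18 + 24 + 11 + 20 + 16 + 18 + 19 + 15 + 22 + 19 + 25 + 20) / 13 = 242 / 13 = 18.6154
UCL = c̄ + 3√c̄ = 18.6154 + 3 × √18.6154 = 18.6154 + 3 × 4.3146 = 31.5590

31.56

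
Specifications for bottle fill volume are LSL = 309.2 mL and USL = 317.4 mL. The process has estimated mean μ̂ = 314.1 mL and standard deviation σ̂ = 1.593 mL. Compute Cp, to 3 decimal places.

0.858

Cp = (USL − LSL) / (6σ̂) = (317.4 − 309.2) / (6 × 1.593) = 8.2000 / 9.5580 = 0.8579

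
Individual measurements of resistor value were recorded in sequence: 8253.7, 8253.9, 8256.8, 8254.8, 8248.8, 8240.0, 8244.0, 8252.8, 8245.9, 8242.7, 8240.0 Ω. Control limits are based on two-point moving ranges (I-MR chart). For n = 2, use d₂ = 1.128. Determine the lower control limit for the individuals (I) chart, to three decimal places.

8236.390

X̄ = (8253.7 + 8253.9 + 8256.8 + 8254.8 + 8248.8 + 8240.0 + 8244.0 + 8252.8 + 8245.9 + 8242.7 + 8240.0) / 11 = 8248.4909
Moving ranges: 0.2, 2.9, 2.0, 6.0, 8.8, 4.0, 8.8, 6.9, 3.2, 2.7; M̄R̄ = 45.5000 / 10 = 4.5500
LCL = X̄ − 3·M̄R̄/d₂ = 8248.4909 − 3 × 4.5500 / 1.128 = 8236.3898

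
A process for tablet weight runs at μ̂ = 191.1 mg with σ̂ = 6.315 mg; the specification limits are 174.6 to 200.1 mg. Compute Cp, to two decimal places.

0.67

Cp = (USL − LSL) / (6σ̂) = (200.1 − 174.6) / (6 × 6.315) = 25.5000 / 37.8900 = 0.6730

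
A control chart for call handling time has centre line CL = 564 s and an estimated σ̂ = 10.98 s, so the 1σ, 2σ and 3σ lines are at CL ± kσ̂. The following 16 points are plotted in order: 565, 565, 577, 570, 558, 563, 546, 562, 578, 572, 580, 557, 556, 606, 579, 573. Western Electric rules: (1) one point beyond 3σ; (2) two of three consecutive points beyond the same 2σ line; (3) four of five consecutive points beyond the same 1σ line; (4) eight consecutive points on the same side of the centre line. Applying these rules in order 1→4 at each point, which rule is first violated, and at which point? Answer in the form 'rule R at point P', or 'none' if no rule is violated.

Zone of each point (C = within 1σ̂, B = 1σ̂–2σ̂, A = 2σ̂–3σ̂, * = beyond 3σ̂; sign = side of CL): 1:+C, 2:+C, 3:+B, 4:+C, 5:-C, 6:-C, 7:-B, 8:-C, 9:+B, 10:+C, 11:+B, 12:-C, 13:-C, 14:+*, 15:+B, 16:+C
Rule 1 (one point beyond the 3σ limits) is satisfied at point 14.

rule 1 at point 14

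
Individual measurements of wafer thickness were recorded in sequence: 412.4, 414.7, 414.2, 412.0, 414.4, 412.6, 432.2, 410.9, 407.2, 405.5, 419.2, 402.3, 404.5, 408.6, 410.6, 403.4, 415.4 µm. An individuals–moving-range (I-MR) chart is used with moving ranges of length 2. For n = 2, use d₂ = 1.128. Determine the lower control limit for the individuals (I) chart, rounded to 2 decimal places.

X̄ = (412.4 + 414.7 + 414.2 + 412.0 + 414.4 + 412.6 + 432.2 + 410.9 + 407.2 + 405.5 + 419.2 + 402.3 + 404.5 + 408.6 + 410.6 + 403.4 + 415.4) / 17 = 411.7706
Moving ranges: 2.3, 0.5, 2.2, 2.4, 1.8, 19.6, 21.3, 3.7, 1.7, 13.7, 16.9, 2.2, 4.1, 2.0, 7.2, 12.0; M̄R̄ = 113.6000 / 16 = 7.1000
LCL = X̄ − 3·M̄R̄/d₂ = 411.7706 − 3 × 7.1000 / 1.128 = 392.8876

392.89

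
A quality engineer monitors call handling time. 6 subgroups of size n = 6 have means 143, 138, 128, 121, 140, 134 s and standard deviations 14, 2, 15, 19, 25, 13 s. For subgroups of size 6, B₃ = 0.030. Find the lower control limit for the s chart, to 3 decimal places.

s̄ = (14 + 2 + 15 + 19 + 25 + 13) / 6 = 14.6667
LCL_s = B₃·s̄ = 0.030 × 14.6667 = 0.4400

0.440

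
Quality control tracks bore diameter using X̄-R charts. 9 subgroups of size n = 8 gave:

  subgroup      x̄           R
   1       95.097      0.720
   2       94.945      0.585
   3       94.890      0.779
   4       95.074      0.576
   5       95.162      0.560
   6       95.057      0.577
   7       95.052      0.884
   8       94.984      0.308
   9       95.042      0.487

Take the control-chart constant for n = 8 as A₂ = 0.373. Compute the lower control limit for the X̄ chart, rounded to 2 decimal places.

94.81

X̄̄ = (95.097 + 94.945 + 94.890 + 95.074 + 95.162 + 95.057 + 95.052 + 94.984 + 95.042) / 9 = 855.3030 / 9 = 95.0337
R̄ = (0.720 + 0.585 + 0.779 + 0.576 + 0.560 + 0.577 + 0.884 + 0.308 + 0.487) / 9 = 5.4760 / 9 = 0.6084
LCL = X̄̄ − A₂·R̄ = 95.0337 − 0.373 × 0.6084 = 94.8067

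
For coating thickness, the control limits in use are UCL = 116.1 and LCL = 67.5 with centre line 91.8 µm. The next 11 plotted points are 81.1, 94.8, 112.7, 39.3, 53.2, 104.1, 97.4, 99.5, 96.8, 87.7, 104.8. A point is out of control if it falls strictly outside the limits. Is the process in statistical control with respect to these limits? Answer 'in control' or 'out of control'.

Compare each point to [67.5, 116.1]: sample 4 = 39.3 < LCL; sample 5 = 53.2 < LCL.

out of control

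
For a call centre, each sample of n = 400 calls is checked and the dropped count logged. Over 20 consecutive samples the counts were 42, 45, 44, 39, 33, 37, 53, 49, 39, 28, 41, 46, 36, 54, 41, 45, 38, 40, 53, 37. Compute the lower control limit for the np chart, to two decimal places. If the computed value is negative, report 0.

23.61

p̄ = Σdᵢ / (k·n) = 840 / (20 × 400) = 0.10500
LCL = np̄ − 3·√(np̄(1−p̄)) = 42.0000 − 3 × 6.1311 = 23.6068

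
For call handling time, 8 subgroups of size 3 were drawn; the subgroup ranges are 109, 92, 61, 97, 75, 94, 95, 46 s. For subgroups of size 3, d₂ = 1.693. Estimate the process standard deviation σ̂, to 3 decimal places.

49.395

R̄ = (109 + 92 + 61 + 97 + 75 + 94 + 95 + 46) / 8 = 83.6250
σ̂ = R̄ / d₂ = 83.6250 / 1.693 = 49.3946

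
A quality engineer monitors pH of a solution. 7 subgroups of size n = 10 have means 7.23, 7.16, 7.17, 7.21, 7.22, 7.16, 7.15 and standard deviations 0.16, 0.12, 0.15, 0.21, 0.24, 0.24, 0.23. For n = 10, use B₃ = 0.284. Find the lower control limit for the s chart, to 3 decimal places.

0.055

s̄ = (0.16 + 0.12 + 0.15 + 0.21 + 0.24 + 0.24 + 0.23) / 7 = 0.1929
LCL_s = B₃·s̄ = 0.284 × 0.1929 = 0.0548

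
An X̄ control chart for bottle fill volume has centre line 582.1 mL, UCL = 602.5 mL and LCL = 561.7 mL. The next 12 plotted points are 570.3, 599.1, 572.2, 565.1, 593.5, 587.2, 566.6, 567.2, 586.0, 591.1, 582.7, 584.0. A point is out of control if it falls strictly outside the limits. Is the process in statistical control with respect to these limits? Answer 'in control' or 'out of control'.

All 12 points lie within [561.7, 602.5].

in control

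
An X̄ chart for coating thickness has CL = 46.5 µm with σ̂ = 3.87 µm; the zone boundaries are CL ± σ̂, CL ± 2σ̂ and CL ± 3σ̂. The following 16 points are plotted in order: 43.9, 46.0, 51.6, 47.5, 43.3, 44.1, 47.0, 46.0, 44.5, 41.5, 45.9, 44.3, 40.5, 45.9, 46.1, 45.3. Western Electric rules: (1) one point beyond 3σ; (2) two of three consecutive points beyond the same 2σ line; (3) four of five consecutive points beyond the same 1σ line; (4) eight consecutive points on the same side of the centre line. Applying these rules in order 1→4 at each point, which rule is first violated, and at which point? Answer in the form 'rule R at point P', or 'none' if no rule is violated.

rule 4 at point 15

Zone of each point (C = within 1σ̂, B = 1σ̂–2σ̂, A = 2σ̂–3σ̂, * = beyond 3σ̂; sign = side of CL): 1:-C, 2:-C, 3:+B, 4:+C, 5:-C, 6:-C, 7:+C, 8:-C, 9:-C, 10:-B, 11:-C, 12:-C, 13:-B, 14:-C, 15:-C, 16:-C
Rule 4 (eight consecutive points on the same side of the centre line) is satisfied at point 15.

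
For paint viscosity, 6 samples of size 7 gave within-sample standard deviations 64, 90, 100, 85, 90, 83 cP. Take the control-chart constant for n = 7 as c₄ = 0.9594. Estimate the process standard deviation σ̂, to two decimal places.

88.94

s̄ = (64 + 90 + 100 + 85 + 90 + 83) / 6 = 85.3333
σ̂ = s̄ / c₄ = 85.3333 / 0.9594 = 88.9445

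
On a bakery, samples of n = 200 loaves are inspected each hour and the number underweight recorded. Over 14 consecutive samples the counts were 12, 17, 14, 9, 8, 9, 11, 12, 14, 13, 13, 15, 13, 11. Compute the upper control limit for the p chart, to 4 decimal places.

p̄ = Σdᵢ / (k·n) = 171 / (14 × 200) = 0.06107
UCL = p̄ + 3·√(p̄(1−p̄)/n) = 0.06107 + 3 × √(0.06107×0.93893/200) = 0.06107 + 3 × 0.01693 = 0.11187

0.1119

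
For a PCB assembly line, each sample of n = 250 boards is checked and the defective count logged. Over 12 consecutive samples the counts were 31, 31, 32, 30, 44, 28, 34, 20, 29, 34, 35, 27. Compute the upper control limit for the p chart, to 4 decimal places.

p̄ = Σdᵢ / (k·n) = 375 / (12 × 250) = 0.12500
UCL = p̄ + 3·√(p̄(1−p̄)/n) = 0.12500 + 3 × √(0.12500×0.87500/250) = 0.12500 + 3 × 0.02092 = 0.18775

0.1877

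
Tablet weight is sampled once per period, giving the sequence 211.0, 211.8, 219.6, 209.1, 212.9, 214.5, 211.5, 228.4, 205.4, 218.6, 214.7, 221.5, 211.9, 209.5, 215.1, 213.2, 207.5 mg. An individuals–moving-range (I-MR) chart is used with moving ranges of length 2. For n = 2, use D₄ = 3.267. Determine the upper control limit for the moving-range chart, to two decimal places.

23.79

Moving ranges: 0.8, 7.8, 10.5, 3.8, 1.6, 3.0, 16.9, 23.0, 13.2, 3.9, 6.8, 9.6, 2.4, 5.6, 1.9, 5.7; M̄R̄ = 116.5000 / 16 = 7.2812
UCL_MR = D₄·M̄R̄ = 3.267 × 7.2812 = 23.7878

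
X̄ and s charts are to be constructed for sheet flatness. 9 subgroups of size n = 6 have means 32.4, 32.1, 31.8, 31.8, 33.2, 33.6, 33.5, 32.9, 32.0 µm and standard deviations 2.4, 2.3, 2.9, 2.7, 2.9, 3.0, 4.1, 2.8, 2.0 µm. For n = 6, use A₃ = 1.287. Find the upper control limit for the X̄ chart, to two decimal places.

36.18

X̄̄ = (32.4 + 32.1 + 31.8 + 31.8 + 33.2 + 33.6 + 33.5 + 32.9 + 32.0) / 9 = 32.5889
s̄ = (2.4 + 2.3 + 2.9 + 2.7 + 2.9 + 3.0 + 4.1 + 2.8 + 2.0) / 9 = 2.7889
UCL = X̄̄ + A₃·s̄ = 32.5889 + 1.287 × 2.7889 = 36.1782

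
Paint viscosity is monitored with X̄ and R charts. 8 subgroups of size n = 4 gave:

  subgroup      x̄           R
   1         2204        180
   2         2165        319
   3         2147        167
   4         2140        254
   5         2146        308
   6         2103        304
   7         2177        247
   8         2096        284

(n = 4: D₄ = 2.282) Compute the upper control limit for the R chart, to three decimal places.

R̄ = (180 + 319 + 167 + 254 + 308 + 304 + 247 + 284) / 8 = 2063.0000 / 8 = 257.8750
UCL_R = D₄·R̄ = 2.282 × 257.8750 = 588.4707

588.471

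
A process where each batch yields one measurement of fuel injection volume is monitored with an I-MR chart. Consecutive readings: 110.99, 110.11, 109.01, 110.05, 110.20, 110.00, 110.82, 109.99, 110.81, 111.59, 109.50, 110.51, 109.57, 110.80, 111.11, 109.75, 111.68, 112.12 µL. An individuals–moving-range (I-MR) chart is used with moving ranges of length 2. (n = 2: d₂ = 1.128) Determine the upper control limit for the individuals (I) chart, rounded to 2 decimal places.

X̄ = (110.99 + 110.11 + 109.01 + 110.05 + 110.20 + 110.00 + 110.82 + 109.99 + 110.81 + 111.59 + 109.50 + 110.51 + 109.57 + 110.80 + 111.11 + 109.75 + 111.68 + 112.12) / 18 = 110.4783
Moving ranges: 0.88, 1.10, 1.04, 0.15, 0.20, 0.82, 0.83, 0.82, 0.78, 2.09, 1.01, 0.94, 1.23, 0.31, 1.36, 1.93, 0.44; M̄R̄ = 15.9300 / 17 = 0.9371
UCL = X̄ + 3·M̄R̄/d₂ = 110.4783 + 3 × 0.9371 / 1.128 = 112.9705

112.97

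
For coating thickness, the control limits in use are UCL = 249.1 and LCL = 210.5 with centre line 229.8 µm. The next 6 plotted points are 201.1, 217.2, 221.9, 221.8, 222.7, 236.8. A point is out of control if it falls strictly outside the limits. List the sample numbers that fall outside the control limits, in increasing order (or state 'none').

1

Compare each point to [210.5, 249.1]: sample 1 = 201.1 < LCL.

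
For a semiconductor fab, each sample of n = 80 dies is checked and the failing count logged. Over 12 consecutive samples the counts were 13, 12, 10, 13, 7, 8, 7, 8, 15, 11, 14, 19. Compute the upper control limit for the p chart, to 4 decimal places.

0.2600

p̄ = Σdᵢ / (k·n) = 137 / (12 × 80) = 0.14271
UCL = p̄ + 3·√(p̄(1−p̄)/n) = 0.14271 + 3 × √(0.14271×0.85729/80) = 0.14271 + 3 × 0.03911 = 0.26003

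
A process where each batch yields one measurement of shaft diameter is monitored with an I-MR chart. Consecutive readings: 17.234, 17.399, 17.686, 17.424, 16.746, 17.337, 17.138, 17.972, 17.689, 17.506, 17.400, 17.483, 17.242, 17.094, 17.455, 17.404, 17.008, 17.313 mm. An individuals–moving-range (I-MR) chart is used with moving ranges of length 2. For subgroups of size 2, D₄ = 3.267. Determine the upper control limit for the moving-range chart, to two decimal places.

0.99

Moving ranges: 0.165, 0.287, 0.262, 0.678, 0.591, 0.199, 0.834, 0.283, 0.183, 0.106, 0.083, 0.241, 0.148, 0.361, 0.051, 0.396, 0.305; M̄R̄ = 5.1730 / 17 = 0.3043
UCL_MR = D₄·M̄R̄ = 3.267 × 0.3043 = 0.9941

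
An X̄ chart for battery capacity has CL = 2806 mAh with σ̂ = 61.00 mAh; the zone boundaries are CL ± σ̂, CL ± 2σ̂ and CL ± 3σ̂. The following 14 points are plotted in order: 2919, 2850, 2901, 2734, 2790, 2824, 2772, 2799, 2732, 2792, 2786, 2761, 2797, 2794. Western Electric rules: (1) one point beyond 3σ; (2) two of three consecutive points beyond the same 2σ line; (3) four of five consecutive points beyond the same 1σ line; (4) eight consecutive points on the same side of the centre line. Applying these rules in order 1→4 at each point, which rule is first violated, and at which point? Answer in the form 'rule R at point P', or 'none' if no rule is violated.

rule 4 at point 14

Zone of each point (C = within 1σ̂, B = 1σ̂–2σ̂, A = 2σ̂–3σ̂, * = beyond 3σ̂; sign = side of CL): 1:+B, 2:+C, 3:+B, 4:-B, 5:-C, 6:+C, 7:-C, 8:-C, 9:-B, 10:-C, 11:-C, 12:-C, 13:-C, 14:-C
Rule 4 (eight consecutive points on the same side of the centre line) is satisfied at point 14.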